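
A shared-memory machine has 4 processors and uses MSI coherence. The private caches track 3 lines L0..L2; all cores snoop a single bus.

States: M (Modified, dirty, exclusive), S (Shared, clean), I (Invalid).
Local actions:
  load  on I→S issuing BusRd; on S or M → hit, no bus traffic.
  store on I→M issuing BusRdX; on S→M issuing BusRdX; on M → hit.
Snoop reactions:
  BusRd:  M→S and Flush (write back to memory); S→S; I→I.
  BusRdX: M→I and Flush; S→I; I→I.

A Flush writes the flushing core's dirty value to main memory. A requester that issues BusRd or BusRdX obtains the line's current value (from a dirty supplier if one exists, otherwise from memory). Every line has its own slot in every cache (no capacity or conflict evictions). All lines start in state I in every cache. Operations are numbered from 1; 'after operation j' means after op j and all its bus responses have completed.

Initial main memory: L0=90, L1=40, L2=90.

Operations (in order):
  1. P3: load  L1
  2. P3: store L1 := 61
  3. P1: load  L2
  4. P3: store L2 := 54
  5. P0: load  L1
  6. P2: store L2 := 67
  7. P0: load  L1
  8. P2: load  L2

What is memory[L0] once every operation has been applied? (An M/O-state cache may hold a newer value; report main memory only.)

memory[L0] = 90

1. P3: load  L1  bus=[BusRd]  L1: P0=I P1=I P2=I P3=S  mem[L1]=40
2. P3: store L1 := 61  bus=[BusRdX]  L1: P0=I P1=I P2=I P3=M  mem[L1]=40
3. P1: load  L2  bus=[BusRd]  L2: P0=I P1=S P2=I P3=I  mem[L2]=90
4. P3: store L2 := 54  bus=[BusRdX]  L2: P0=I P1=I P2=I P3=M  mem[L2]=90
5. P0: load  L1  bus=[BusRd,Flush]  L1: P0=S P1=I P2=I P3=S  mem[L1]=61
6. P2: store L2 := 67  bus=[BusRdX,Flush]  L2: P0=I P1=I P2=M P3=I  mem[L2]=54
7. P0: load  L1  bus=[-]  L1: P0=S P1=I P2=I P3=S  mem[L1]=61
8. P2: load  L2  bus=[-]  L2: P0=I P1=I P2=M P3=I  mem[L2]=54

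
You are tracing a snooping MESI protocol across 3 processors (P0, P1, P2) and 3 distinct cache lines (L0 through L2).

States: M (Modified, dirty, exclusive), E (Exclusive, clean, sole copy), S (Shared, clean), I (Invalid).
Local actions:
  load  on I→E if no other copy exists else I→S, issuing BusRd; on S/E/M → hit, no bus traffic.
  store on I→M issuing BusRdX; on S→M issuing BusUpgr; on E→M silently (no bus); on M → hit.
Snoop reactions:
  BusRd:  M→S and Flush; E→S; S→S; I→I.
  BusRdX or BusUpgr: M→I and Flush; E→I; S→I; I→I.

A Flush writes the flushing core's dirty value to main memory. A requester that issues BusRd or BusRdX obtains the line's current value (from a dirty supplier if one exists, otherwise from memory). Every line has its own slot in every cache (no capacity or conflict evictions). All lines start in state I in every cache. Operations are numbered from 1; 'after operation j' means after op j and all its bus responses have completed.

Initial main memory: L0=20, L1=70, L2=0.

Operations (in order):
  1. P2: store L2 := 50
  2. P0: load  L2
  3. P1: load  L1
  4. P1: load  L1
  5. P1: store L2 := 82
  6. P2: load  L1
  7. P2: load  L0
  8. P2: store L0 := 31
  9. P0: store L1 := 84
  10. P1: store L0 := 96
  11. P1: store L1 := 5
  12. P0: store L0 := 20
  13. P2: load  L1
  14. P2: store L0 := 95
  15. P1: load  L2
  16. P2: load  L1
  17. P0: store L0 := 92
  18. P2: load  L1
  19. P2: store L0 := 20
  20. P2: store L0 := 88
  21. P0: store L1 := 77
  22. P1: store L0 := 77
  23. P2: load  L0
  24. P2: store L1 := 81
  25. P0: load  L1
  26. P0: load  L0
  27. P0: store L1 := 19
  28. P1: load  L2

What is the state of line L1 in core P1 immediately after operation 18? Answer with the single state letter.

step 1: P2: store L2 := 50  ⟶  IIM  (L2)  txn=BusRdX  M[L2]=0
step 2: P0: load  L2  ⟶  SIS  (L2)  txn=BusRd+Flush  M[L2]=50
step 3: P1: load  L1  ⟶  IEI  (L1)  txn=BusRd  M[L1]=70
step 4: P1: load  L1  ⟶  IEI  (L1)  txn=∅  M[L1]=70
step 5: P1: store L2 := 82  ⟶  IMI  (L2)  txn=BusRdX  M[L2]=50
step 6: P2: load  L1  ⟶  ISS  (L1)  txn=BusRd  M[L1]=70
step 7: P2: load  L0  ⟶  IIE  (L0)  txn=BusRd  M[L0]=20
step 8: P2: store L0 := 31  ⟶  IIM  (L0)  txn=∅  M[L0]=20
step 9: P0: store L1 := 84  ⟶  MII  (L1)  txn=BusRdX  M[L1]=70
step 10: P1: store L0 := 96  ⟶  IMI  (L0)  txn=BusRdX+Flush  M[L0]=31
step 11: P1: store L1 := 5  ⟶  IMI  (L1)  txn=BusRdX+Flush  M[L1]=84
step 12: P0: store L0 := 20  ⟶  MII  (L0)  txn=BusRdX+Flush  M[L0]=96
step 13: P2: load  L1  ⟶  ISS  (L1)  txn=BusRd+Flush  M[L1]=5
step 14: P2: store L0 := 95  ⟶  IIM  (L0)  txn=BusRdX+Flush  M[L0]=20
step 15: P1: load  L2  ⟶  IMI  (L2)  txn=∅  M[L2]=50
step 16: P2: load  L1  ⟶  ISS  (L1)  txn=∅  M[L1]=5
step 17: P0: store L0 := 92  ⟶  MII  (L0)  txn=BusRdX+Flush  M[L0]=95
step 18: P2: load  L1  ⟶  ISS  (L1)  txn=∅  M[L1]=5
step 19: P2: store L0 := 20  ⟶  IIM  (L0)  txn=BusRdX+Flush  M[L0]=92
step 20: P2: store L0 := 88  ⟶  IIM  (L0)  txn=∅  M[L0]=92
step 21: P0: store L1 := 77  ⟶  MII  (L1)  txn=BusRdX  M[L1]=5
step 22: P1: store L0 := 77  ⟶  IMI  (L0)  txn=BusRdX+Flush  M[L0]=88
step 23: P2: load  L0  ⟶  ISS  (L0)  txn=BusRd+Flush  M[L0]=77
step 24: P2: store L1 := 81  ⟶  IIM  (L1)  txn=BusRdX+Flush  M[L1]=77
step 25: P0: load  L1  ⟶  SIS  (L1)  txn=BusRd+Flush  M[L1]=81
step 26: P0: load  L0  ⟶  SSS  (L0)  txn=BusRd  M[L0]=77
step 27: P0: store L1 := 19  ⟶  MII  (L1)  txn=BusUpgr  M[L1]=81
step 28: P1: load  L2  ⟶  IMI  (L2)  txn=∅  M[L2]=50

state = S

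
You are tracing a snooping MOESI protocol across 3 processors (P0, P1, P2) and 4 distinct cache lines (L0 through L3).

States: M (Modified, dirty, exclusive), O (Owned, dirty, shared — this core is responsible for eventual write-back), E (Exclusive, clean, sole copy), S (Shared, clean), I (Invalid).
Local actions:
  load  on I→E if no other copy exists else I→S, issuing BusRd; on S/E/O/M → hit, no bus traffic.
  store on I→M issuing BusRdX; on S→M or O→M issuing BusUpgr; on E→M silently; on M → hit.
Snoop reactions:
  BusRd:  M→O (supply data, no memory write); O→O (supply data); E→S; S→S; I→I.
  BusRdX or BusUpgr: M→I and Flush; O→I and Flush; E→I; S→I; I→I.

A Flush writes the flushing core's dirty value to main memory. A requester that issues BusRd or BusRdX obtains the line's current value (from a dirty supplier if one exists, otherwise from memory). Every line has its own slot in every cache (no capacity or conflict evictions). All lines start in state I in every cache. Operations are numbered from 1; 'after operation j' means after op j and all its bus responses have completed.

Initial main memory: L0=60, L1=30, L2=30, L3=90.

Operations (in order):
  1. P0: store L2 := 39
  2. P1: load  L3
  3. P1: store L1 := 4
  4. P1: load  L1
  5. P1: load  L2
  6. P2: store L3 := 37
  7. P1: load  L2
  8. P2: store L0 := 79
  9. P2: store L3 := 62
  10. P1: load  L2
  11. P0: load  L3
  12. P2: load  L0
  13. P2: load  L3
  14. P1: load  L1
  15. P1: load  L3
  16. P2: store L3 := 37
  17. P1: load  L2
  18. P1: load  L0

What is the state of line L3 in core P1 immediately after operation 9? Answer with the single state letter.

step 1: P0: store L2 := 39  ⟶  MII  (L2)  txn=BusRdX  M[L2]=30
step 2: P1: load  L3  ⟶  IEI  (L3)  txn=BusRd  M[L3]=90
step 3: P1: store L1 := 4  ⟶  IMI  (L1)  txn=BusRdX  M[L1]=30
step 4: P1: load  L1  ⟶  IMI  (L1)  txn=∅  M[L1]=30
step 5: P1: load  L2  ⟶  OSI  (L2)  txn=BusRd  M[L2]=30
step 6: P2: store L3 := 37  ⟶  IIM  (L3)  txn=BusRdX  M[L3]=90
step 7: P1: load  L2  ⟶  OSI  (L2)  txn=∅  M[L2]=30
step 8: P2: store L0 := 79  ⟶  IIM  (L0)  txn=BusRdX  M[L0]=60
step 9: P2: store L3 := 62  ⟶  IIM  (L3)  txn=∅  M[L3]=90
step 10: P1: load  L2  ⟶  OSI  (L2)  txn=∅  M[L2]=30
step 11: P0: load  L3  ⟶  SIO  (L3)  txn=BusRd  M[L3]=90
step 12: P2: load  L0  ⟶  IIM  (L0)  txn=∅  M[L0]=60
step 13: P2: load  L3  ⟶  SIO  (L3)  txn=∅  M[L3]=90
step 14: P1: load  L1  ⟶  IMI  (L1)  txn=∅  M[L1]=30
step 15: P1: load  L3  ⟶  SSO  (L3)  txn=BusRd  M[L3]=90
step 16: P2: store L3 := 37  ⟶  IIM  (L3)  txn=BusUpgr  M[L3]=90
step 17: P1: load  L2  ⟶  OSI  (L2)  txn=∅  M[L2]=30
step 18: P1: load  L0  ⟶  ISO  (L0)  txn=BusRd  M[L0]=60

state = I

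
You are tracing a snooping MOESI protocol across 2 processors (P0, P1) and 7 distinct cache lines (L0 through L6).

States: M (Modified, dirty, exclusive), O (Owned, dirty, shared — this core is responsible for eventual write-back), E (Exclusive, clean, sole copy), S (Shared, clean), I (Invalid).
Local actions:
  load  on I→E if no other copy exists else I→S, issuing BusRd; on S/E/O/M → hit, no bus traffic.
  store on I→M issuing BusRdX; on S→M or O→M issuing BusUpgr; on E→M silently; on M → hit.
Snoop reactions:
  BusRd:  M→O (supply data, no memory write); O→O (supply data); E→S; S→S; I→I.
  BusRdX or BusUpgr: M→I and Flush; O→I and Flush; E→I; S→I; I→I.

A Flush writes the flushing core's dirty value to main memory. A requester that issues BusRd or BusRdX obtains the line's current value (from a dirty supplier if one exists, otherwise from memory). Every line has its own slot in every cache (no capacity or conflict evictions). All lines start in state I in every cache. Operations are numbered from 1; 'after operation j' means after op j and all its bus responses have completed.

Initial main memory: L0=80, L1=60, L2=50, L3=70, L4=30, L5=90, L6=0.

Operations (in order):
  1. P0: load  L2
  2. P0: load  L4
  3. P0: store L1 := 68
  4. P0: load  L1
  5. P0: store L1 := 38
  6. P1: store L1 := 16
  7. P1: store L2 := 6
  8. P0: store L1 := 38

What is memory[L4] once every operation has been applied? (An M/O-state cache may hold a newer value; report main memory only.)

memory[L4] = 30

[1] P0: load  L2 | P0:E(50), P1:I | bus: BusRd
[2] P0: load  L4 | P0:E(30), P1:I | bus: BusRd
[3] P0: store L1 := 68 | P0:M(68), P1:I | bus: BusRdX
[4] P0: load  L1 | P0:M(68), P1:I | bus: none
[5] P0: store L1 := 38 | P0:M(38), P1:I | bus: none
[6] P1: store L1 := 16 | P0:I, P1:M(16) | bus: BusRdX,Flush
[7] P1: store L2 := 6 | P0:I, P1:M(6) | bus: BusRdX
[8] P0: store L1 := 38 | P0:M(38), P1:I | bus: BusRdX,Flush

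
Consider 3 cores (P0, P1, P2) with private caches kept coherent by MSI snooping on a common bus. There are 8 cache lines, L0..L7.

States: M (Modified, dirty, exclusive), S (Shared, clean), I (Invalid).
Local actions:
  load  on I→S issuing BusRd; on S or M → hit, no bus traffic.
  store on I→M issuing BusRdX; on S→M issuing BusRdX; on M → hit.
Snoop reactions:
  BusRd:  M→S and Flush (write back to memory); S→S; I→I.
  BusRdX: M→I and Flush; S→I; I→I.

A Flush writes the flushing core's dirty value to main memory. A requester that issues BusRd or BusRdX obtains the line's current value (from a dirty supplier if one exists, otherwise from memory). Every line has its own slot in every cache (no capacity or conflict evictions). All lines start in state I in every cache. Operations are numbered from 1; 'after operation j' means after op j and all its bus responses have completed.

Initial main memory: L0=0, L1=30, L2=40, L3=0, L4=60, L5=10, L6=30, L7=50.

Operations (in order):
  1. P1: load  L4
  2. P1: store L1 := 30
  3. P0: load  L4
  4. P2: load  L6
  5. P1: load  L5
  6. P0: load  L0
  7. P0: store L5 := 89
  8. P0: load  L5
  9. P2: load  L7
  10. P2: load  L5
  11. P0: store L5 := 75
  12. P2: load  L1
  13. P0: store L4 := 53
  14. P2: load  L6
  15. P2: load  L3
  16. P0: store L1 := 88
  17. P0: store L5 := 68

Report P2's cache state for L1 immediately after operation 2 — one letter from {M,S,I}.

state = I

  op1 P1: load  L4 → I/S/I on L4; bus BusRd; mem=60
  op2 P1: store L1 := 30 → I/M/I on L1; bus BusRdX; mem=30
  op3 P0: load  L4 → S/S/I on L4; bus BusRd; mem=60
  op4 P2: load  L6 → I/I/S on L6; bus BusRd; mem=30
  op5 P1: load  L5 → I/S/I on L5; bus BusRd; mem=10
  op6 P0: load  L0 → S/I/I on L0; bus BusRd; mem=0
  op7 P0: store L5 := 89 → M/I/I on L5; bus BusRdX; mem=10
  op8 P0: load  L5 → M/I/I on L5; bus (none); mem=10
  op9 P2: load  L7 → I/I/S on L7; bus BusRd; mem=50
  op10 P2: load  L5 → S/I/S on L5; bus BusRd Flush; mem=89
  op11 P0: store L5 := 75 → M/I/I on L5; bus BusRdX; mem=89
  op12 P2: load  L1 → I/S/S on L1; bus BusRd Flush; mem=30
  op13 P0: store L4 := 53 → M/I/I on L4; bus BusRdX; mem=60
  op14 P2: load  L6 → I/I/S on L6; bus (none); mem=30
  op15 P2: load  L3 → I/I/S on L3; bus BusRd; mem=0
  op16 P0: store L1 := 88 → M/I/I on L1; bus BusRdX; mem=30
  op17 P0: store L5 := 68 → M/I/I on L5; bus (none); mem=89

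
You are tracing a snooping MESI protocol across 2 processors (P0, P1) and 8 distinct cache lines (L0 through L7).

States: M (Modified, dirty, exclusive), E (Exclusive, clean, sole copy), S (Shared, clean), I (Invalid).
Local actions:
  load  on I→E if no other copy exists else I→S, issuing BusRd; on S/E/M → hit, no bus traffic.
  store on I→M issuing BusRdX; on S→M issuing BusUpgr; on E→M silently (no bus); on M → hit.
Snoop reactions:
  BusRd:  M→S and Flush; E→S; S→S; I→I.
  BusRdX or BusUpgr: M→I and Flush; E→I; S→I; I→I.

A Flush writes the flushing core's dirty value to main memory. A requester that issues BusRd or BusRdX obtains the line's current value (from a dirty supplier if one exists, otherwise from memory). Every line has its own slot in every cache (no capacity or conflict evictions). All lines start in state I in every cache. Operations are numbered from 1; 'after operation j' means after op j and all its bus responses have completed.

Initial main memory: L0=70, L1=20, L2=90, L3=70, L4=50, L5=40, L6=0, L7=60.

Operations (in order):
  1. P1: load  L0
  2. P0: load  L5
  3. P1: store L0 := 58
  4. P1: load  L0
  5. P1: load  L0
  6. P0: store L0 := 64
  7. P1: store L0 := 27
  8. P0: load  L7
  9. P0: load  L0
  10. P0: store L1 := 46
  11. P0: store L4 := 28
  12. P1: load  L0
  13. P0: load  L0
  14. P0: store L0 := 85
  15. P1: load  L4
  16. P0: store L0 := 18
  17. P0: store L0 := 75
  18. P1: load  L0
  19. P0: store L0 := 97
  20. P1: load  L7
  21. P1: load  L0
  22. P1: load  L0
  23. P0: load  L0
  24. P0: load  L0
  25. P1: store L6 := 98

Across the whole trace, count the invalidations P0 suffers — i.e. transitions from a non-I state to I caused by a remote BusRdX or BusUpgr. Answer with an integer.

invalidations = 1

step 1: P1: load  L0  ⟶  IE  (L0)  txn=BusRd  M[L0]=70
step 2: P0: load  L5  ⟶  EI  (L5)  txn=BusRd  M[L5]=40
step 3: P1: store L0 := 58  ⟶  IM  (L0)  txn=∅  M[L0]=70
step 4: P1: load  L0  ⟶  IM  (L0)  txn=∅  M[L0]=70
step 5: P1: load  L0  ⟶  IM  (L0)  txn=∅  M[L0]=70
step 6: P0: store L0 := 64  ⟶  MI  (L0)  txn=BusRdX+Flush  M[L0]=58
step 7: P1: store L0 := 27  ⟶  IM  (L0)  txn=BusRdX+Flush  M[L0]=64
step 8: P0: load  L7  ⟶  EI  (L7)  txn=BusRd  M[L7]=60
step 9: P0: load  L0  ⟶  SS  (L0)  txn=BusRd+Flush  M[L0]=27
step 10: P0: store L1 := 46  ⟶  MI  (L1)  txn=BusRdX  M[L1]=20
step 11: P0: store L4 := 28  ⟶  MI  (L4)  txn=BusRdX  M[L4]=50
step 12: P1: load  L0  ⟶  SS  (L0)  txn=∅  M[L0]=27
step 13: P0: load  L0  ⟶  SS  (L0)  txn=∅  M[L0]=27
step 14: P0: store L0 := 85  ⟶  MI  (L0)  txn=BusUpgr  M[L0]=27
step 15: P1: load  L4  ⟶  SS  (L4)  txn=BusRd+Flush  M[L4]=28
step 16: P0: store L0 := 18  ⟶  MI  (L0)  txn=∅  M[L0]=27
step 17: P0: store L0 := 75  ⟶  MI  (L0)  txn=∅  M[L0]=27
step 18: P1: load  L0  ⟶  SS  (L0)  txn=BusRd+Flush  M[L0]=75
step 19: P0: store L0 := 97  ⟶  MI  (L0)  txn=BusUpgr  M[L0]=75
step 20: P1: load  L7  ⟶  SS  (L7)  txn=BusRd  M[L7]=60
step 21: P1: load  L0  ⟶  SS  (L0)  txn=BusRd+Flush  M[L0]=97
step 22: P1: load  L0  ⟶  SS  (L0)  txn=∅  M[L0]=97
step 23: P0: load  L0  ⟶  SS  (L0)  txn=∅  M[L0]=97
step 24: P0: load  L0  ⟶  SS  (L0)  txn=∅  M[L0]=97
step 25: P1: store L6 := 98  ⟶  IM  (L6)  txn=BusRdX  M[L6]=0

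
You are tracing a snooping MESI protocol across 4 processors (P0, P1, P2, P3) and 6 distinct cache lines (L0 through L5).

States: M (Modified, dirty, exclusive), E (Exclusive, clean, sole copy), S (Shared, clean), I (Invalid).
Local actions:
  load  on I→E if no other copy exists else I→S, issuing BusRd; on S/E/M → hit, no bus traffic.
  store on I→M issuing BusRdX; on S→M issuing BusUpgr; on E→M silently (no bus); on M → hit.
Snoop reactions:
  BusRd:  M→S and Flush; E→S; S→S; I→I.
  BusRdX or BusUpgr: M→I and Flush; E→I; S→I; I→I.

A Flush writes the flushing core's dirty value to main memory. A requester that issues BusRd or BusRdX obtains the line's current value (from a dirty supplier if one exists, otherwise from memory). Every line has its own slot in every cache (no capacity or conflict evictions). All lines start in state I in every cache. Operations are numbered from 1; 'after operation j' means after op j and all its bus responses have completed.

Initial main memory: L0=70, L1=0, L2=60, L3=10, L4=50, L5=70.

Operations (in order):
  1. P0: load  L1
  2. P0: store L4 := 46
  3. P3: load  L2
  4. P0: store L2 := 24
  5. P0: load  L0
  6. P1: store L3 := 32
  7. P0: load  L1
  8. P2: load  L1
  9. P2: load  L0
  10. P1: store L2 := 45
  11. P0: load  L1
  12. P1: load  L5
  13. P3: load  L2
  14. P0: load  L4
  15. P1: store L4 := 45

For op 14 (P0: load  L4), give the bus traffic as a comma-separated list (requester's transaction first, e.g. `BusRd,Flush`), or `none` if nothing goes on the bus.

bus = none

step 1: P0: load  L1  ⟶  EIII  (L1)  txn=BusRd  M[L1]=0
step 2: P0: store L4 := 46  ⟶  MIII  (L4)  txn=BusRdX  M[L4]=50
step 3: P3: load  L2  ⟶  IIIE  (L2)  txn=BusRd  M[L2]=60
step 4: P0: store L2 := 24  ⟶  MIII  (L2)  txn=BusRdX  M[L2]=60
step 5: P0: load  L0  ⟶  EIII  (L0)  txn=BusRd  M[L0]=70
step 6: P1: store L3 := 32  ⟶  IMII  (L3)  txn=BusRdX  M[L3]=10
step 7: P0: load  L1  ⟶  EIII  (L1)  txn=∅  M[L1]=0
step 8: P2: load  L1  ⟶  SISI  (L1)  txn=BusRd  M[L1]=0
step 9: P2: load  L0  ⟶  SISI  (L0)  txn=BusRd  M[L0]=70
step 10: P1: store L2 := 45  ⟶  IMII  (L2)  txn=BusRdX+Flush  M[L2]=24
step 11: P0: load  L1  ⟶  SISI  (L1)  txn=∅  M[L1]=0
step 12: P1: load  L5  ⟶  IEII  (L5)  txn=BusRd  M[L5]=70
step 13: P3: load  L2  ⟶  ISIS  (L2)  txn=BusRd+Flush  M[L2]=45
step 14: P0: load  L4  ⟶  MIII  (L4)  txn=∅  M[L4]=50
step 15: P1: store L4 := 45  ⟶  IMII  (L4)  txn=BusRdX+Flush  M[L4]=46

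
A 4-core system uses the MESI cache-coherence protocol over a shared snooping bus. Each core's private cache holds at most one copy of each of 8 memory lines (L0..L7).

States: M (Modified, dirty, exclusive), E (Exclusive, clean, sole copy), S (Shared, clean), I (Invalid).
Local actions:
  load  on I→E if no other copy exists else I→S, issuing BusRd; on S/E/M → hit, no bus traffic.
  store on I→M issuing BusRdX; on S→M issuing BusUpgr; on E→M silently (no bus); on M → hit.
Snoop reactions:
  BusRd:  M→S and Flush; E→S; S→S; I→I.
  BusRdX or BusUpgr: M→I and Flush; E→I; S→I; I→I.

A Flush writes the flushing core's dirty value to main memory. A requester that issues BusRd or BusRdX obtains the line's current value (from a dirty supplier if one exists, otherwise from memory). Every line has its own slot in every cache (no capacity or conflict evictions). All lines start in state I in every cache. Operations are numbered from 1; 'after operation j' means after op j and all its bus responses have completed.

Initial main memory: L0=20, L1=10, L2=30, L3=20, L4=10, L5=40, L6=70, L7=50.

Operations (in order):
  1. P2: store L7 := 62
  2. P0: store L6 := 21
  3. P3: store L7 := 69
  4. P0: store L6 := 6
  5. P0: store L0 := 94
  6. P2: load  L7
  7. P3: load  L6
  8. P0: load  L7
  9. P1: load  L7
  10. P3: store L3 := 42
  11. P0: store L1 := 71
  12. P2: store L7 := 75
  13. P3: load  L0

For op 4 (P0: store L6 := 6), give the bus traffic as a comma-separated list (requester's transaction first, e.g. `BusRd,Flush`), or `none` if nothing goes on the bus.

bus = none

[1] P2: store L7 := 62 | P0:I, P1:I, P2:M(62), P3:I | bus: BusRdX
[2] P0: store L6 := 21 | P0:M(21), P1:I, P2:I, P3:I | bus: BusRdX
[3] P3: store L7 := 69 | P0:I, P1:I, P2:I, P3:M(69) | bus: BusRdX,Flush
[4] P0: store L6 := 6 | P0:M(6), P1:I, P2:I, P3:I | bus: none
[5] P0: store L0 := 94 | P0:M(94), P1:I, P2:I, P3:I | bus: BusRdX
[6] P2: load  L7 | P0:I, P1:I, P2:S(69), P3:S(69) | bus: BusRd,Flush
[7] P3: load  L6 | P0:S(6), P1:I, P2:I, P3:S(6) | bus: BusRd,Flush
[8] P0: load  L7 | P0:S(69), P1:I, P2:S(69), P3:S(69) | bus: BusRd
[9] P1: load  L7 | P0:S(69), P1:S(69), P2:S(69), P3:S(69) | bus: BusRd
[10] P3: store L3 := 42 | P0:I, P1:I, P2:I, P3:M(42) | bus: BusRdX
[11] P0: store L1 := 71 | P0:M(71), P1:I, P2:I, P3:I | bus: BusRdX
[12] P2: store L7 := 75 | P0:I, P1:I, P2:M(75), P3:I | bus: BusUpgr
[13] P3: load  L0 | P0:S(94), P1:I, P2:I, P3:S(94) | bus: BusRd,Flush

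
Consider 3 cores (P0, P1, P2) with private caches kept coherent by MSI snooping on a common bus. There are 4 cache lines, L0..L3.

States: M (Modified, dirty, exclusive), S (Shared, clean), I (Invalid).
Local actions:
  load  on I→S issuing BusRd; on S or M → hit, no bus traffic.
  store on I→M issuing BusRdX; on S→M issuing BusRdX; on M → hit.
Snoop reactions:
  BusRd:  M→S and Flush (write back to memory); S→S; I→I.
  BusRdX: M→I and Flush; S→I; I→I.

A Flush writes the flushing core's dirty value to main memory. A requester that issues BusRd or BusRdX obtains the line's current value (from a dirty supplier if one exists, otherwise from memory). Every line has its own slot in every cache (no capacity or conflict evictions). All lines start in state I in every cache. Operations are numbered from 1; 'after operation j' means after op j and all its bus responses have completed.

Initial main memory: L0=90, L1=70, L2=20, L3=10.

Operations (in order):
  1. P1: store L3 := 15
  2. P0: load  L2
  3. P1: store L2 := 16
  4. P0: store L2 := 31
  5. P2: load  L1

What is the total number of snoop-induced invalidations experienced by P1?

invalidations = 1

step 1: P1: store L3 := 15  ⟶  IMI  (L3)  txn=BusRdX  M[L3]=10
step 2: P0: load  L2  ⟶  SII  (L2)  txn=BusRd  M[L2]=20
step 3: P1: store L2 := 16  ⟶  IMI  (L2)  txn=BusRdX  M[L2]=20
step 4: P0: store L2 := 31  ⟶  MII  (L2)  txn=BusRdX+Flush  M[L2]=16
step 5: P2: load  L1  ⟶  IIS  (L1)  txn=BusRd  M[L1]=70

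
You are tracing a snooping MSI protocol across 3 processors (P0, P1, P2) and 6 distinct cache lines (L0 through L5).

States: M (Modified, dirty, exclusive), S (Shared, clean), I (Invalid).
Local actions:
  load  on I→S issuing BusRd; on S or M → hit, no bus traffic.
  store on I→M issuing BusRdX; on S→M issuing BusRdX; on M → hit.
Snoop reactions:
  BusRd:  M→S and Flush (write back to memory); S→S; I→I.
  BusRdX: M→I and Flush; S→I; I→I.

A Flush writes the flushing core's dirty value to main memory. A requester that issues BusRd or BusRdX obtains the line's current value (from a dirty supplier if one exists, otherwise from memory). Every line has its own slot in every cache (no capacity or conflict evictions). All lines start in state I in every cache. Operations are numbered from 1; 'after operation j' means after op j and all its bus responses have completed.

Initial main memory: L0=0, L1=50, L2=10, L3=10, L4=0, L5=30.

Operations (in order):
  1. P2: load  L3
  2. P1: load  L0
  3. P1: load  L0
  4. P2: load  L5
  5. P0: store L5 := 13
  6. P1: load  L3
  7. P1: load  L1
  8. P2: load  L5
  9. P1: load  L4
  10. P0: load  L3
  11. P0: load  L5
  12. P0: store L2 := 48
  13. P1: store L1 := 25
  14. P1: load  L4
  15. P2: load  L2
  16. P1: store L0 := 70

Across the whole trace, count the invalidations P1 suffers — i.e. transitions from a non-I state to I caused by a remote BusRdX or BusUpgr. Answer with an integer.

invalidations = 0

1. P2: load  L3  bus=[BusRd]  L3: P0=I P1=I P2=S  mem[L3]=10
2. P1: load  L0  bus=[BusRd]  L0: P0=I P1=S P2=I  mem[L0]=0
3. P1: load  L0  bus=[-]  L0: P0=I P1=S P2=I  mem[L0]=0
4. P2: load  L5  bus=[BusRd]  L5: P0=I P1=I P2=S  mem[L5]=30
5. P0: store L5 := 13  bus=[BusRdX]  L5: P0=M P1=I P2=I  mem[L5]=30
6. P1: load  L3  bus=[BusRd]  L3: P0=I P1=S P2=S  mem[L3]=10
7. P1: load  L1  bus=[BusRd]  L1: P0=I P1=S P2=I  mem[L1]=50
8. P2: load  L5  bus=[BusRd,Flush]  L5: P0=S P1=I P2=S  mem[L5]=13
9. P1: load  L4  bus=[BusRd]  L4: P0=I P1=S P2=I  mem[L4]=0
10. P0: load  L3  bus=[BusRd]  L3: P0=S P1=S P2=S  mem[L3]=10
11. P0: load  L5  bus=[-]  L5: P0=S P1=I P2=S  mem[L5]=13
12. P0: store L2 := 48  bus=[BusRdX]  L2: P0=M P1=I P2=I  mem[L2]=10
13. P1: store L1 := 25  bus=[BusRdX]  L1: P0=I P1=M P2=I  mem[L1]=50
14. P1: load  L4  bus=[-]  L4: P0=I P1=S P2=I  mem[L4]=0
15. P2: load  L2  bus=[BusRd,Flush]  L2: P0=S P1=I P2=S  mem[L2]=48
16. P1: store L0 := 70  bus=[BusRdX]  L0: P0=I P1=M P2=I  mem[L0]=0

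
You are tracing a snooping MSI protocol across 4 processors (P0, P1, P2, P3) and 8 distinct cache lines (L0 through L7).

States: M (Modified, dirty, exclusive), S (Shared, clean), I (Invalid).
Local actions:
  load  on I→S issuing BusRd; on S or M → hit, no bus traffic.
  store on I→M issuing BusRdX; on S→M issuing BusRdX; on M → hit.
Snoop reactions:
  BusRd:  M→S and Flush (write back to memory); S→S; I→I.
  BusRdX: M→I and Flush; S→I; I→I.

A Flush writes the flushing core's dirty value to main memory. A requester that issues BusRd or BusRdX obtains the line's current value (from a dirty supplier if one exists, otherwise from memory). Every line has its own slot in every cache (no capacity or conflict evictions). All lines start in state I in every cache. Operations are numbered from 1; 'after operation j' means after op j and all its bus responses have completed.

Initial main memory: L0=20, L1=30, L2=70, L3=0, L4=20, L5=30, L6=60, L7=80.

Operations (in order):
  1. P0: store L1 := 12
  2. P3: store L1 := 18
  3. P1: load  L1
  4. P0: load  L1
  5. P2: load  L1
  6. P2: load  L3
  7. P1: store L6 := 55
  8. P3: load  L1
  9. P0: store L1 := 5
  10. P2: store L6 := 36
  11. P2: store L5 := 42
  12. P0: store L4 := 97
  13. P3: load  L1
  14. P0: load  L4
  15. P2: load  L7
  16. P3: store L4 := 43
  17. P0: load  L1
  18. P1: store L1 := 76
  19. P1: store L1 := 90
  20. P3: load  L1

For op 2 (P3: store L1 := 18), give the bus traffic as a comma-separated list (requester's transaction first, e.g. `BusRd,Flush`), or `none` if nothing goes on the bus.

bus = BusRdX,Flush

[1] P0: store L1 := 12 | P0:M(12), P1:I, P2:I, P3:I | bus: BusRdX
[2] P3: store L1 := 18 | P0:I, P1:I, P2:I, P3:M(18) | bus: BusRdX,Flush
[3] P1: load  L1 | P0:I, P1:S(18), P2:I, P3:S(18) | bus: BusRd,Flush
[4] P0: load  L1 | P0:S(18), P1:S(18), P2:I, P3:S(18) | bus: BusRd
[5] P2: load  L1 | P0:S(18), P1:S(18), P2:S(18), P3:S(18) | bus: BusRd
[6] P2: load  L3 | P0:I, P1:I, P2:S(0), P3:I | bus: BusRd
[7] P1: store L6 := 55 | P0:I, P1:M(55), P2:I, P3:I | bus: BusRdX
[8] P3: load  L1 | P0:S(18), P1:S(18), P2:S(18), P3:S(18) | bus: none
[9] P0: store L1 := 5 | P0:M(5), P1:I, P2:I, P3:I | bus: BusRdX
[10] P2: store L6 := 36 | P0:I, P1:I, P2:M(36), P3:I | bus: BusRdX,Flush
[11] P2: store L5 := 42 | P0:I, P1:I, P2:M(42), P3:I | bus: BusRdX
[12] P0: store L4 := 97 | P0:M(97), P1:I, P2:I, P3:I | bus: BusRdX
[13] P3: load  L1 | P0:S(5), P1:I, P2:I, P3:S(5) | bus: BusRd,Flush
[14] P0: load  L4 | P0:M(97), P1:I, P2:I, P3:I | bus: none
[15] P2: load  L7 | P0:I, P1:I, P2:S(80), P3:I | bus: BusRd
[16] P3: store L4 := 43 | P0:I, P1:I, P2:I, P3:M(43) | bus: BusRdX,Flush
[17] P0: load  L1 | P0:S(5), P1:I, P2:I, P3:S(5) | bus: none
[18] P1: store L1 := 76 | P0:I, P1:M(76), P2:I, P3:I | bus: BusRdX
[19] P1: store L1 := 90 | P0:I, P1:M(90), P2:I, P3:I | bus: none
[20] P3: load  L1 | P0:I, P1:S(90), P2:I, P3:S(90) | bus: BusRd,Flush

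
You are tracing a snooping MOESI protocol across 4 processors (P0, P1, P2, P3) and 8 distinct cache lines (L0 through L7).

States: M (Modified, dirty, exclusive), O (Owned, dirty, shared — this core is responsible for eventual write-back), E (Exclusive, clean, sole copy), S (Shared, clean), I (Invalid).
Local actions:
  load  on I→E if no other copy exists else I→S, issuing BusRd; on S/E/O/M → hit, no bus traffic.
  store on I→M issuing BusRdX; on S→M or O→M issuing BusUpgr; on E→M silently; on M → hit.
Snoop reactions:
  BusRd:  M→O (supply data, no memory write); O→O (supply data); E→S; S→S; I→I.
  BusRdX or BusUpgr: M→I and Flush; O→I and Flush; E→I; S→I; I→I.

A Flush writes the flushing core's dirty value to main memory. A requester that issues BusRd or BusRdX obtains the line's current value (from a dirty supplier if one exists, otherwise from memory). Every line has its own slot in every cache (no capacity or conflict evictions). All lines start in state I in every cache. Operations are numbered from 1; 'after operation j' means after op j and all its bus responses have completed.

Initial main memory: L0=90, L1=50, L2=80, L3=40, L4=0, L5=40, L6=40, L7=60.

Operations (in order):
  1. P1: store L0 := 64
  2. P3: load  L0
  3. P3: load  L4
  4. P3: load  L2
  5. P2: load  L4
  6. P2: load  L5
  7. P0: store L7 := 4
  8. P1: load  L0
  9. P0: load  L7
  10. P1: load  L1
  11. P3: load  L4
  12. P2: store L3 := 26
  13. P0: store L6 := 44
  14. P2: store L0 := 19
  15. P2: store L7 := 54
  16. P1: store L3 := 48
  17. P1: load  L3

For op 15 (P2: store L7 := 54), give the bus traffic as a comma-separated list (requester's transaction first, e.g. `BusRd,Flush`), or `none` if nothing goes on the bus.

bus = BusRdX,Flush

  op1 P1: store L0 := 64 → I/M/I/I on L0; bus BusRdX; mem=90
  op2 P3: load  L0 → I/O/I/S on L0; bus BusRd; mem=90
  op3 P3: load  L4 → I/I/I/E on L4; bus BusRd; mem=0
  op4 P3: load  L2 → I/I/I/E on L2; bus BusRd; mem=80
  op5 P2: load  L4 → I/I/S/S on L4; bus BusRd; mem=0
  op6 P2: load  L5 → I/I/E/I on L5; bus BusRd; mem=40
  op7 P0: store L7 := 4 → M/I/I/I on L7; bus BusRdX; mem=60
  op8 P1: load  L0 → I/O/I/S on L0; bus (none); mem=90
  op9 P0: load  L7 → M/I/I/I on L7; bus (none); mem=60
  op10 P1: load  L1 → I/E/I/I on L1; bus BusRd; mem=50
  op11 P3: load  L4 → I/I/S/S on L4; bus (none); mem=0
  op12 P2: store L3 := 26 → I/I/M/I on L3; bus BusRdX; mem=40
  op13 P0: store L6 := 44 → M/I/I/I on L6; bus BusRdX; mem=40
  op14 P2: store L0 := 19 → I/I/M/I on L0; bus BusRdX Flush; mem=64
  op15 P2: store L7 := 54 → I/I/M/I on L7; bus BusRdX Flush; mem=4
  op16 P1: store L3 := 48 → I/M/I/I on L3; bus BusRdX Flush; mem=26
  op17 P1: load  L3 → I/M/I/I on L3; bus (none); mem=26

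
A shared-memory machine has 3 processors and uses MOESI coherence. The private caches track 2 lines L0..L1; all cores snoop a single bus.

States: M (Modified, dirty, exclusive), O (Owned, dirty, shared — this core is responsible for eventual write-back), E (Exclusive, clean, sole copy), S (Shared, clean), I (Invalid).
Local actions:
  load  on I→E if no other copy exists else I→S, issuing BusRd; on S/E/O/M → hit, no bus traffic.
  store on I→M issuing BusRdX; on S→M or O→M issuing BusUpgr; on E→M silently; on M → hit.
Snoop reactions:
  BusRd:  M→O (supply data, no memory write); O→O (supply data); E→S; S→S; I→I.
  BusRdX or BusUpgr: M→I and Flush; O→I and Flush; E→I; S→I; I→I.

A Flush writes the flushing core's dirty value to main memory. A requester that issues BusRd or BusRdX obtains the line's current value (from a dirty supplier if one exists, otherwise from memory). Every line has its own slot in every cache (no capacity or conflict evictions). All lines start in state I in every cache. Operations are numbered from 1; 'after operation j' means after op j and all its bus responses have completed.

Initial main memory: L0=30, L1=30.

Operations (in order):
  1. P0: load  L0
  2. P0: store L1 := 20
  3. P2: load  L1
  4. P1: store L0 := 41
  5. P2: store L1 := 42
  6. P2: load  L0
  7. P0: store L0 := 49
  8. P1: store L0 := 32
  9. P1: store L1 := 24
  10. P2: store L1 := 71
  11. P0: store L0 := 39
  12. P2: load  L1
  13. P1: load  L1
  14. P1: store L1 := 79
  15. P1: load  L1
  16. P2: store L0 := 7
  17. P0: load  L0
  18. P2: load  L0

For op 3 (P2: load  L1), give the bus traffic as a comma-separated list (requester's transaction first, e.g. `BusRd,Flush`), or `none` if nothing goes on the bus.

bus = BusRd

step 1: P0: load  L0  ⟶  EII  (L0)  txn=BusRd  M[L0]=30
step 2: P0: store L1 := 20  ⟶  MII  (L1)  txn=BusRdX  M[L1]=30
step 3: P2: load  L1  ⟶  OIS  (L1)  txn=BusRd  M[L1]=30
step 4: P1: store L0 := 41  ⟶  IMI  (L0)  txn=BusRdX  M[L0]=30
step 5: P2: store L1 := 42  ⟶  IIM  (L1)  txn=BusUpgr+Flush  M[L1]=20
step 6: P2: load  L0  ⟶  IOS  (L0)  txn=BusRd  M[L0]=30
step 7: P0: store L0 := 49  ⟶  MII  (L0)  txn=BusRdX+Flush  M[L0]=41
step 8: P1: store L0 := 32  ⟶  IMI  (L0)  txn=BusRdX+Flush  M[L0]=49
step 9: P1: store L1 := 24  ⟶  IMI  (L1)  txn=BusRdX+Flush  M[L1]=42
step 10: P2: store L1 := 71  ⟶  IIM  (L1)  txn=BusRdX+Flush  M[L1]=24
step 11: P0: store L0 := 39  ⟶  MII  (L0)  txn=BusRdX+Flush  M[L0]=32
step 12: P2: load  L1  ⟶  IIM  (L1)  txn=∅  M[L1]=24
step 13: P1: load  L1  ⟶  ISO  (L1)  txn=BusRd  M[L1]=24
step 14: P1: store L1 := 79  ⟶  IMI  (L1)  txn=BusUpgr+Flush  M[L1]=71
step 15: P1: load  L1  ⟶  IMI  (L1)  txn=∅  M[L1]=71
step 16: P2: store L0 := 7  ⟶  IIM  (L0)  txn=BusRdX+Flush  M[L0]=39
step 17: P0: load  L0  ⟶  SIO  (L0)  txn=BusRd  M[L0]=39
step 18: P2: load  L0  ⟶  SIO  (L0)  txn=∅  M[L0]=39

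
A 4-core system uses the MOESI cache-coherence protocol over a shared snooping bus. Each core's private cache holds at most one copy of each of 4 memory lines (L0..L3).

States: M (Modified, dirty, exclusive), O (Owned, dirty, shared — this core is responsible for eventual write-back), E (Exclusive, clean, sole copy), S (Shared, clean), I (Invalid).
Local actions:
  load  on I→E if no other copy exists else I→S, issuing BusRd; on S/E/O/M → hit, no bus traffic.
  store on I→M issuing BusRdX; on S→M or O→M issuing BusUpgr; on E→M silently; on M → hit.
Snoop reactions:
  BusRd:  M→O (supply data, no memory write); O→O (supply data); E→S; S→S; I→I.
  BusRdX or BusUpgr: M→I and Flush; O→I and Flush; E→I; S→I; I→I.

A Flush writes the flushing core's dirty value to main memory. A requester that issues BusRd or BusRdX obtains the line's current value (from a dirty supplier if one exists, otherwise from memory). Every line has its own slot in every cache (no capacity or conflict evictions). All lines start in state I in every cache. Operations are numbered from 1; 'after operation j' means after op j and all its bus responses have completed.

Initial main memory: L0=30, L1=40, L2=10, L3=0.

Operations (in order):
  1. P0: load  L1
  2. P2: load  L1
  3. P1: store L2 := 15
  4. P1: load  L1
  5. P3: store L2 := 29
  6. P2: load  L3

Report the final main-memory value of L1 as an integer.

memory[L1] = 40

1. P0: load  L1  bus=[BusRd]  L1: P0=E P1=I P2=I P3=I  mem[L1]=40
2. P2: load  L1  bus=[BusRd]  L1: P0=S P1=I P2=S P3=I  mem[L1]=40
3. P1: store L2 := 15  bus=[BusRdX]  L2: P0=I P1=M P2=I P3=I  mem[L2]=10
4. P1: load  L1  bus=[BusRd]  L1: P0=S P1=S P2=S P3=I  mem[L1]=40
5. P3: store L2 := 29  bus=[BusRdX,Flush]  L2: P0=I P1=I P2=I P3=M  mem[L2]=15
6. P2: load  L3  bus=[BusRd]  L3: P0=I P1=I P2=E P3=I  mem[L3]=0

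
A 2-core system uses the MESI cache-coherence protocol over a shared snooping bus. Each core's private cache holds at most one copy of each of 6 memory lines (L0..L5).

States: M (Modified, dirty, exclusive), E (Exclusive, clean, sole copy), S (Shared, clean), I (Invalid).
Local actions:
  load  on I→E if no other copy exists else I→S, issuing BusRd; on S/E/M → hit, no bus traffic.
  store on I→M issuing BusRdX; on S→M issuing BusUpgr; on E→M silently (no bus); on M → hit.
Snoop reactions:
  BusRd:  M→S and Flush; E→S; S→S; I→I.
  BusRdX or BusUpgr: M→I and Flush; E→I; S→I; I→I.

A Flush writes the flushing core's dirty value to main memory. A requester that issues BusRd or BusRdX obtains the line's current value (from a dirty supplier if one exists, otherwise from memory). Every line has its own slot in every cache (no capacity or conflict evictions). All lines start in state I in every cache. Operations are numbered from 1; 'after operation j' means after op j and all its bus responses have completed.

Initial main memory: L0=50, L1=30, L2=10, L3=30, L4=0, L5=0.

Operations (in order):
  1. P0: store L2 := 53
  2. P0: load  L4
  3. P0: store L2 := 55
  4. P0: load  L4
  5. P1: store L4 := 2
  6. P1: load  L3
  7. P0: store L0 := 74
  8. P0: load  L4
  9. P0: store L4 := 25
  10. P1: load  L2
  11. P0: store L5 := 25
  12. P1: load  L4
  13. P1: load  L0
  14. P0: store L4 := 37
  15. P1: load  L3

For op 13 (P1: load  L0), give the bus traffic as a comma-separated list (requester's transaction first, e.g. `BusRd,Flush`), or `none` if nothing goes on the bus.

bus = BusRd,Flush

1. P0: store L2 := 53  bus=[BusRdX]  L2: P0=M P1=I  mem[L2]=10
2. P0: load  L4  bus=[BusRd]  L4: P0=E P1=I  mem[L4]=0
3. P0: store L2 := 55  bus=[-]  L2: P0=M P1=I  mem[L2]=10
4. P0: load  L4  bus=[-]  L4: P0=E P1=I  mem[L4]=0
5. P1: store L4 := 2  bus=[BusRdX]  L4: P0=I P1=M  mem[L4]=0
6. P1: load  L3  bus=[BusRd]  L3: P0=I P1=E  mem[L3]=30
7. P0: store L0 := 74  bus=[BusRdX]  L0: P0=M P1=I  mem[L0]=50
8. P0: load  L4  bus=[BusRd,Flush]  L4: P0=S P1=S  mem[L4]=2
9. P0: store L4 := 25  bus=[BusUpgr]  L4: P0=M P1=I  mem[L4]=2
10. P1: load  L2  bus=[BusRd,Flush]  L2: P0=S P1=S  mem[L2]=55
11. P0: store L5 := 25  bus=[BusRdX]  L5: P0=M P1=I  mem[L5]=0
12. P1: load  L4  bus=[BusRd,Flush]  L4: P0=S P1=S  mem[L4]=25
13. P1: load  L0  bus=[BusRd,Flush]  L0: P0=S P1=S  mem[L0]=74
14. P0: store L4 := 37  bus=[BusUpgr]  L4: P0=M P1=I  mem[L4]=25
15. P1: load  L3  bus=[-]  L3: P0=I P1=E  mem[L3]=30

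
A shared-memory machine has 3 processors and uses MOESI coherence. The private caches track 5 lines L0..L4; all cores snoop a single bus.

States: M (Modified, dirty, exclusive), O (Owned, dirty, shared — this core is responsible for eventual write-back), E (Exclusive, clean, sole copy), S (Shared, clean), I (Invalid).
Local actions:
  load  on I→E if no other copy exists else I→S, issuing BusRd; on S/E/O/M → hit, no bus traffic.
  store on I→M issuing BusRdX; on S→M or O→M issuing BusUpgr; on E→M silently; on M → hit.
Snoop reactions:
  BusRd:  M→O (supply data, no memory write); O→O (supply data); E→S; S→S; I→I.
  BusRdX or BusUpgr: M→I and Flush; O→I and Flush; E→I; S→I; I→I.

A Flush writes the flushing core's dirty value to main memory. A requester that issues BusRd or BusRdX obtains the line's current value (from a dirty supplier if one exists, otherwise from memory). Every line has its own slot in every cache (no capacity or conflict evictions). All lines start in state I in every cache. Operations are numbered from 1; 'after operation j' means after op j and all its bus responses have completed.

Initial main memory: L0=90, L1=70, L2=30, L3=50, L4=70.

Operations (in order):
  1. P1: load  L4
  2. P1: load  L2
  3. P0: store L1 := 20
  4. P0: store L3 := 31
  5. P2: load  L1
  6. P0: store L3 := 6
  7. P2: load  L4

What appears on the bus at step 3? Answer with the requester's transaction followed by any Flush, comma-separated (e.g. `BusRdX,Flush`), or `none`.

bus = BusRdX

step 1: P1: load  L4  ⟶  IEI  (L4)  txn=BusRd  M[L4]=70
step 2: P1: load  L2  ⟶  IEI  (L2)  txn=BusRd  M[L2]=30
step 3: P0: store L1 := 20  ⟶  MII  (L1)  txn=BusRdX  M[L1]=70
step 4: P0: store L3 := 31  ⟶  MII  (L3)  txn=BusRdX  M[L3]=50
step 5: P2: load  L1  ⟶  OIS  (L1)  txn=BusRd  M[L1]=70
step 6: P0: store L3 := 6  ⟶  MII  (L3)  txn=∅  M[L3]=50
step 7: P2: load  L4  ⟶  ISS  (L4)  txn=BusRd  M[L4]=70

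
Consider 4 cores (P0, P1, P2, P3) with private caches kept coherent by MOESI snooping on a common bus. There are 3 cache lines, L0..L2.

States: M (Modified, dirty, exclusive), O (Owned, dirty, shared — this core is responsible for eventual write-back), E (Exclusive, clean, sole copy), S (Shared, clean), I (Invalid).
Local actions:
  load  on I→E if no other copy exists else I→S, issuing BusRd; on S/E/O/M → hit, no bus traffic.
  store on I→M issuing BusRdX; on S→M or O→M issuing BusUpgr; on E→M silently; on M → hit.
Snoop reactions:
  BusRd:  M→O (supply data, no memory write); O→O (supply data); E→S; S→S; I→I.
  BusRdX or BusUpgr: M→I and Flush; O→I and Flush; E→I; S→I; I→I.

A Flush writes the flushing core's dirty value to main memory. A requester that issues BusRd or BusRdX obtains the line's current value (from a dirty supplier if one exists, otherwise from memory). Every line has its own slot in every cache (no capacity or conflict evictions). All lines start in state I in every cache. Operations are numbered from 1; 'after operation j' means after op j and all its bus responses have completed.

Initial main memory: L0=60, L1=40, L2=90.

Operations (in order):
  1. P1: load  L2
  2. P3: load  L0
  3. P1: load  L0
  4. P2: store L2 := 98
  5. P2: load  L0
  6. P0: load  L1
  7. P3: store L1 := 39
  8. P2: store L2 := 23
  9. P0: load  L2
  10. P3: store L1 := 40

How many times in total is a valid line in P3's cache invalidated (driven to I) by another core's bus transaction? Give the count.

step 1: P1: load  L2  ⟶  IEII  (L2)  txn=BusRd  M[L2]=90
step 2: P3: load  L0  ⟶  IIIE  (L0)  txn=BusRd  M[L0]=60
step 3: P1: load  L0  ⟶  ISIS  (L0)  txn=BusRd  M[L0]=60
step 4: P2: store L2 := 98  ⟶  IIMI  (L2)  txn=BusRdX  M[L2]=90
step 5: P2: load  L0  ⟶  ISSS  (L0)  txn=BusRd  M[L0]=60
step 6: P0: load  L1  ⟶  EIII  (L1)  txn=BusRd  M[L1]=40
step 7: P3: store L1 := 39  ⟶  IIIM  (L1)  txn=BusRdX  M[L1]=40
step 8: P2: store L2 := 23  ⟶  IIMI  (L2)  txn=∅  M[L2]=90
step 9: P0: load  L2  ⟶  SIOI  (L2)  txn=BusRd  M[L2]=90
step 10: P3: store L1 := 40  ⟶  IIIM  (L1)  txn=∅  M[L1]=40

invalidations = 0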